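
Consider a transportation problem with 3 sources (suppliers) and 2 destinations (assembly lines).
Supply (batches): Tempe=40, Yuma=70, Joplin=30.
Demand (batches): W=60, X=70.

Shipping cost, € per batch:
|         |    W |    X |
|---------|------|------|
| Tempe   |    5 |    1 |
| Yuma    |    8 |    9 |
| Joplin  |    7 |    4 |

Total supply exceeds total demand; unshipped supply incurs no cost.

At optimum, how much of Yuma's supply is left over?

Minimum-cost shipments:
  Tempe→X: 40 × €1 = €40
  Yuma→W: 60 × €8 = €480
  Joplin→X: 30 × €4 = €120
Total cost = €640.
Yuma ships 60 of its 70, leaving 10.

10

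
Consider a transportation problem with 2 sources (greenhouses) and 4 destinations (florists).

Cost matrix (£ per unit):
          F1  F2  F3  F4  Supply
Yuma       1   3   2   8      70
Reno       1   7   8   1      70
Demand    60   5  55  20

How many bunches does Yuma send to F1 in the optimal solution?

Optimal shipments:
  Yuma–F1: 10 × £1 = £10
  Yuma–F2: 5 × £3 = £15
  Yuma–F3: 55 × £2 = £110
  Reno–F1: 50 × £1 = £50
  Reno–F4: 20 × £1 = £20
Total cost = £205.
So Yuma→F1 carries 10 bunches.

10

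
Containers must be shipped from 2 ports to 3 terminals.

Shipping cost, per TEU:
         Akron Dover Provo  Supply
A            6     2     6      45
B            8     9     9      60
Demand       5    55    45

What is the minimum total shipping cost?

An optimal shipping plan:
  A to Dover: 45 × 2 = 90
  B to Akron: 5 × 8 = 40
  B to Dover: 10 × 9 = 90
  B to Provo: 45 × 9 = 405
Total = 90 + 40 + 90 + 405 = 625.

625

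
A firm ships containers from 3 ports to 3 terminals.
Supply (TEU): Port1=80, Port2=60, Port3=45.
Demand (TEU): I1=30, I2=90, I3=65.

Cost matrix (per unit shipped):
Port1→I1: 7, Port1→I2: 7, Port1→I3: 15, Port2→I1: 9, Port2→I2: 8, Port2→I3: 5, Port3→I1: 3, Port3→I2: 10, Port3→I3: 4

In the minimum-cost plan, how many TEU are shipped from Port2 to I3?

50

The minimum-cost plan:
  Port1 to I2: 80 × 7 = 560
  Port2 to I2: 10 × 8 = 80
  Port2 to I3: 50 × 5 = 250
  Port3 to I1: 30 × 3 = 90
  Port3 to I3: 15 × 4 = 60
Total cost = 1040.
So Port2→I3 carries 50 TEU.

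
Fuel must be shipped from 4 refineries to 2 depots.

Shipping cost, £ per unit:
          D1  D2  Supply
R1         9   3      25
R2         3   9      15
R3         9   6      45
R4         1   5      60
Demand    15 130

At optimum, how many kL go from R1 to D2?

Optimal shipments:
  R1->D2: 25 kL
  R2->D1: 15 kL
  R3->D2: 45 kL
  R4->D2: 60 kL
Total cost = £690.
So R1→D2 carries 25 kL.

25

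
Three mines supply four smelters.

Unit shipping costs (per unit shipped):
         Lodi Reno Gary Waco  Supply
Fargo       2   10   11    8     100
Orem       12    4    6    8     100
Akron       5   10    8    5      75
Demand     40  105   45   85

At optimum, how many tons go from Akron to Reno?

Optimal shipments:
  Fargo→Lodi: 40 × 2 = 80
  Fargo→Reno: 5 × 10 = 50
  Fargo→Waco: 55 × 8 = 440
  Orem→Reno: 100 × 4 = 400
  Akron→Gary: 45 × 8 = 360
  Akron→Waco: 30 × 5 = 150
Total cost = 1480.
The route Akron→Reno is not used.

0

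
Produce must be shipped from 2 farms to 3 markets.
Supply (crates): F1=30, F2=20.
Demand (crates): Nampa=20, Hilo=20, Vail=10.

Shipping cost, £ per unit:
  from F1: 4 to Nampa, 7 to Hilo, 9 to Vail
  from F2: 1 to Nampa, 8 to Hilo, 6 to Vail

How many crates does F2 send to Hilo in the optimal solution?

Optimal shipments:
  F1→Nampa: 10 crates
  F1→Hilo: 20 crates
  F2→Nampa: 10 crates
  F2→Vail: 10 crates
Total cost = £250.
The route F2→Hilo is not used.

0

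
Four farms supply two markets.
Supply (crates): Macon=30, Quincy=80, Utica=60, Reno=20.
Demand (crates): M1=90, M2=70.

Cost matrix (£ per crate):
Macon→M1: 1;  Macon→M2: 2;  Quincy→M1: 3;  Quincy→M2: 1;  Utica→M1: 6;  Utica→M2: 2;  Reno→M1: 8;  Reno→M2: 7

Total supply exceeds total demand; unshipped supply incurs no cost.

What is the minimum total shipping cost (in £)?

Optimal allocation:
  Macon->M1: 30 crates
  Quincy->M1: 60 crates
  Quincy->M2: 20 crates
  Utica->M2: 50 crates
Total cost = £330.

330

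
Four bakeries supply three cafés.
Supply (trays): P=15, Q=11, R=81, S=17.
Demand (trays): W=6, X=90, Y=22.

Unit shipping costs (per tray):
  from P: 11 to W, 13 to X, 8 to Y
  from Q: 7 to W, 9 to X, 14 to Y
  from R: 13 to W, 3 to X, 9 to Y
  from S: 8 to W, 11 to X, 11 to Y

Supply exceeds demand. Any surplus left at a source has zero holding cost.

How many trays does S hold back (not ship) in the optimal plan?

6

Minimum-cost shipments:
  P to Y: 15 × 8 = 120
  Q to W: 2 × 7 = 14
  Q to X: 9 × 9 = 81
  R to X: 81 × 3 = 243
  S to W: 4 × 8 = 32
  S to Y: 7 × 11 = 77
Total cost = 567.
S ships 11 of its 17, leaving 6.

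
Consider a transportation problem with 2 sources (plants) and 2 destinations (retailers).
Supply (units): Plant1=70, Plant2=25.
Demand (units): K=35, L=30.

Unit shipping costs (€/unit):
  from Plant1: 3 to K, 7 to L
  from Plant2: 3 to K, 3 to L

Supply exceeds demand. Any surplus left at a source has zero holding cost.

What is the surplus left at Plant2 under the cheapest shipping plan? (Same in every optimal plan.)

Minimum-cost shipments:
  Plant1–K: 35 × €3 = €105
  Plant1–L: 5 × €7 = €35
  Plant2–L: 25 × €3 = €75
Total cost = €215.
Plant2 ships 25 of its 25, leaving 0.

0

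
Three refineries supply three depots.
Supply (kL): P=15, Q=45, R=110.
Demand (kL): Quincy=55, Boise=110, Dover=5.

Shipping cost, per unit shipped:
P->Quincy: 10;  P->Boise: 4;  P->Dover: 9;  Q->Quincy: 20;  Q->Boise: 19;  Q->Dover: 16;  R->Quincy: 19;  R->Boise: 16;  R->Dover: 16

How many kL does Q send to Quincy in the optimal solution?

The minimum-cost plan:
  P->Boise: 15 × 4 = 60
  Q->Quincy: 40 × 20 = 800
  Q->Dover: 5 × 16 = 80
  R->Quincy: 15 × 19 = 285
  R->Boise: 95 × 16 = 1520
Total cost = 2745.
So Q→Quincy carries 40 kL.

40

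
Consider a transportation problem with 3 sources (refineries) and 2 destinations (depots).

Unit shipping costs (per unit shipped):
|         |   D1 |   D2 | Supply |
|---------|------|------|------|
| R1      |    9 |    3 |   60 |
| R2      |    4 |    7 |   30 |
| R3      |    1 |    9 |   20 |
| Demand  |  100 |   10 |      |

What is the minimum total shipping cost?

One minimum-cost allocation:
  R1->D1: 50 × 9 = 450
  R1->D2: 10 × 3 = 30
  R2->D1: 30 × 4 = 120
  R3->D1: 20 × 1 = 20
Total = 450 + 30 + 120 + 20 = 620.
(Supply check: R1 ships 60; R2 ships 30; R3 ships 20.)

620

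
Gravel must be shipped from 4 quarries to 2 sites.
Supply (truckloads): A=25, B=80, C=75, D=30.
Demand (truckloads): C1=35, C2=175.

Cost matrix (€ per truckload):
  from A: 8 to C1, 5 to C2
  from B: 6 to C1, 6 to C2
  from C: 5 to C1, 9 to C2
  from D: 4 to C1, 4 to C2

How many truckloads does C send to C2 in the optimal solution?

40

Solving gives:
  A->C2: 25 × €5 = €125
  B->C2: 80 × €6 = €480
  C->C1: 35 × €5 = €175
  C->C2: 40 × €9 = €360
  D->C2: 30 × €4 = €120
Total cost = €1260.
So C→C2 carries 40 truckloads.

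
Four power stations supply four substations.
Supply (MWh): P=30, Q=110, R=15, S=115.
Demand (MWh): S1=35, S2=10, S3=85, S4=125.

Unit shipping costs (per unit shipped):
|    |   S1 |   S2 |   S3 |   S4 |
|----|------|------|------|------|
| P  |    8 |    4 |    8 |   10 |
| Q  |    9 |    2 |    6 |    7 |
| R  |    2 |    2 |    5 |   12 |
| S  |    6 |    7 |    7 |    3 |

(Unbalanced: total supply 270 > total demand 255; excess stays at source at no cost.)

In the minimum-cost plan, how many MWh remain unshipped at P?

10

An optimal plan:
  P->S1: 20 × 8 = 160
  Q->S2: 10 × 2 = 20
  Q->S3: 85 × 6 = 510
  Q->S4: 10 × 7 = 70
  R->S1: 15 × 2 = 30
  S->S4: 115 × 3 = 345
Total cost = 1135.
P ships 20 of its 30, leaving 10.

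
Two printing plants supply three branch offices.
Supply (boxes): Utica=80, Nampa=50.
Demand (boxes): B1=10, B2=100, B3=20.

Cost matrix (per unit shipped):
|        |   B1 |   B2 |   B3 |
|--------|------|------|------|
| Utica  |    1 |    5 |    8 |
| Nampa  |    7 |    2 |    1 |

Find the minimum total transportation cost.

440

Optimal allocation:
  Utica->B1: 10 × 1 = 10
  Utica->B2: 70 × 5 = 350
  Nampa->B2: 30 × 2 = 60
  Nampa->B3: 20 × 1 = 20
Total = 10 + 350 + 60 + 20 = 440.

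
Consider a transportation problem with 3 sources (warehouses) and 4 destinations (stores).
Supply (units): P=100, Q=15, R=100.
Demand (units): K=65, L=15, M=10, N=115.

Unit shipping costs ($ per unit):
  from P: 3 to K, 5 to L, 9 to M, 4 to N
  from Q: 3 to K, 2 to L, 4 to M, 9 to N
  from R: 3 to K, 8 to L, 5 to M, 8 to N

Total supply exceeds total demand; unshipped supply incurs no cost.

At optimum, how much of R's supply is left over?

Minimum-cost shipments:
  P->N: 100 × $4 = $400
  Q->L: 15 × $2 = $30
  R->K: 65 × $3 = $195
  R->M: 10 × $5 = $50
  R->N: 15 × $8 = $120
Total cost = $795.
R ships 90 of its 100, leaving 10.

10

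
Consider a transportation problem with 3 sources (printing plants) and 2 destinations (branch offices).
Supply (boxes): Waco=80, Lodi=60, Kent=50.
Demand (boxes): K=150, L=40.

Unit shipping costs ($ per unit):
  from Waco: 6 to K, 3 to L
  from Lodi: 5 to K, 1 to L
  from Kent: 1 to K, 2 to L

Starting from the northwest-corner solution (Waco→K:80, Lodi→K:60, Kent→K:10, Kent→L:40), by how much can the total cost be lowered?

Current plan cost = 80·6 + 60·5 + 10·1 + 40·2 = $870.
Optimal plan:
  Waco→K: 80 boxes
  Lodi→K: 20 boxes
  Lodi→L: 40 boxes
  Kent→K: 50 boxes
Optimal cost = $670.
Saving = 870 − 670 = $200.

200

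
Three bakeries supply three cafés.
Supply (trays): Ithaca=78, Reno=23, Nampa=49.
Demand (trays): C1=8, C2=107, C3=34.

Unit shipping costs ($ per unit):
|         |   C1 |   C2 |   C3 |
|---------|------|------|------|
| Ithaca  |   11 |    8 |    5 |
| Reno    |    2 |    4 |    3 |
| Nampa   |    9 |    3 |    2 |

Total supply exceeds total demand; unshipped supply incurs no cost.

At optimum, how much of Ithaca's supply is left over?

An optimal plan:
  Ithaca->C2: 43 × $8 = $344
  Ithaca->C3: 34 × $5 = $170
  Reno->C1: 8 × $2 = $16
  Reno->C2: 15 × $4 = $60
  Nampa->C2: 49 × $3 = $147
Total cost = $737.
Ithaca ships 77 of its 78, leaving 1.

1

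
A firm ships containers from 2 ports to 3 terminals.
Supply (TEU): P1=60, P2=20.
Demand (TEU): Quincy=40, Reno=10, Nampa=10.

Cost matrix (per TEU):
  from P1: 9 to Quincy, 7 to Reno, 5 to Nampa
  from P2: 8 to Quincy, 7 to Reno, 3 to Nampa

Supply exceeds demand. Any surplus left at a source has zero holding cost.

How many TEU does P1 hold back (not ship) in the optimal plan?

20

Minimum-cost shipments:
  P1 to Quincy: 30 × 9 = 270
  P1 to Reno: 10 × 7 = 70
  P2 to Quincy: 10 × 8 = 80
  P2 to Nampa: 10 × 3 = 30
Total cost = 450.
P1 ships 40 of its 60, leaving 20.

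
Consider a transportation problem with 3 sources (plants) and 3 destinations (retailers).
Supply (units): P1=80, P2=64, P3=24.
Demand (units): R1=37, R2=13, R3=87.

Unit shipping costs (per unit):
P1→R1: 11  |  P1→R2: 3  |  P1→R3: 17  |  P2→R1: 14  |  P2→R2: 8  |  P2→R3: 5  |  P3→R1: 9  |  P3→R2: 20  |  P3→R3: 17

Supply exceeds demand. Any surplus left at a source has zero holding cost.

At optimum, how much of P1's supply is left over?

31

Minimum-cost shipments:
  P1 to R1: 13 × 11 = 143
  P1 to R2: 13 × 3 = 39
  P1 to R3: 23 × 17 = 391
  P2 to R3: 64 × 5 = 320
  P3 to R1: 24 × 9 = 216
Total cost = 1109.
P1 ships 49 of its 80, leaving 31.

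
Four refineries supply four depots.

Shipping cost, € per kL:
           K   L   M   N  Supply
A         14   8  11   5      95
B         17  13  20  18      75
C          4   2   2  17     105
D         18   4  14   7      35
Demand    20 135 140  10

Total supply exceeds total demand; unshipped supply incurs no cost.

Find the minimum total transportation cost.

2175

One minimum-cost allocation:
  A->L: 50 × €8 = €400
  A->M: 35 × €11 = €385
  A->N: 10 × €5 = €50
  B->K: 20 × €17 = €340
  B->L: 50 × €13 = €650
  C->M: 105 × €2 = €210
  D->L: 35 × €4 = €140
Total = 400 + 385 + 50 + 340 + 650 + 210 + 140 = €2175.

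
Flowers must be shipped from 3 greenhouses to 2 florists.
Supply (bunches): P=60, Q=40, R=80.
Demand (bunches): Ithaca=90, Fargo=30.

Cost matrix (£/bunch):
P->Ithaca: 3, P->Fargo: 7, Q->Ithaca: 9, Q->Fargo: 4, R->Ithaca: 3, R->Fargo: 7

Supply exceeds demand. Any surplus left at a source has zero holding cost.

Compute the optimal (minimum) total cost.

390

Optimal allocation:
  P->Ithaca: 10 × £3 = £30
  Q->Fargo: 30 × £4 = £120
  R->Ithaca: 80 × £3 = £240
Total = 30 + 120 + 240 = £390.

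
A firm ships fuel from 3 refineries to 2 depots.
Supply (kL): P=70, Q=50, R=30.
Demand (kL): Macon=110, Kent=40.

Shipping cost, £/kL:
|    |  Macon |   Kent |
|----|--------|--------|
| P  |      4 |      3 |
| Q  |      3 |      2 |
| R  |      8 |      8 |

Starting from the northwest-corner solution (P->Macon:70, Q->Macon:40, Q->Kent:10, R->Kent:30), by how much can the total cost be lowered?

30

Current plan cost = 70·4 + 40·3 + 10·2 + 30·8 = £660.
Optimal plan:
  P→Macon: 30 × £4 = £120
  P→Kent: 40 × £3 = £120
  Q→Macon: 50 × £3 = £150
  R→Macon: 30 × £8 = £240
Optimal cost = £630.
Saving = 660 − 630 = £30.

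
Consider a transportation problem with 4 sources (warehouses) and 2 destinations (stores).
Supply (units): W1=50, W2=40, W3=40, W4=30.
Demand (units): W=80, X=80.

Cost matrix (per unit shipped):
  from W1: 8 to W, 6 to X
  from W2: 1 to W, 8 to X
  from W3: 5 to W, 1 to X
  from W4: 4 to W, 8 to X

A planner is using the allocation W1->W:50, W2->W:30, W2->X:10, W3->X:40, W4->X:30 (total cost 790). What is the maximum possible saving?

270

Current plan cost = 50·8 + 30·1 + 10·8 + 40·1 + 30·8 = 790.
Optimal plan:
  W1->W: 10 units
  W1->X: 40 units
  W2->W: 40 units
  W3->X: 40 units
  W4->W: 30 units
Optimal cost = 520.
Saving = 790 − 520 = 270.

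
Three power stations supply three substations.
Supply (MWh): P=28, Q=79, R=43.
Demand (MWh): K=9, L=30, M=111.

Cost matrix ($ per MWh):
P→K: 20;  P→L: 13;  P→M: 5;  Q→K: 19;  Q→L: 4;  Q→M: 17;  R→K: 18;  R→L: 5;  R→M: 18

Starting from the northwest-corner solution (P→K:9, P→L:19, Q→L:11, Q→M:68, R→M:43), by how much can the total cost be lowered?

Current plan cost = 9·20 + 19·13 + 11·4 + 68·17 + 43·18 = $2401.
Optimal plan:
  P to M: 28 MWh
  Q to M: 79 MWh
  R to K: 9 MWh
  R to L: 30 MWh
  R to M: 4 MWh
Optimal cost = $1867.
Saving = 2401 − 1867 = $534.

534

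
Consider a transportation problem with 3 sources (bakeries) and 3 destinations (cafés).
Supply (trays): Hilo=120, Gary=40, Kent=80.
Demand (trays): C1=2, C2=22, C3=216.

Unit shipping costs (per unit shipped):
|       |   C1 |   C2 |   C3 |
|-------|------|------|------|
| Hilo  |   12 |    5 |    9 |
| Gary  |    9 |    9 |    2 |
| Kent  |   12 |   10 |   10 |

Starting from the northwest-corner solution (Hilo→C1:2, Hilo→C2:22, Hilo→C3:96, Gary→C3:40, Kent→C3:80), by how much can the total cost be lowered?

2

Current plan cost = 2·12 + 22·5 + 96·9 + 40·2 + 80·10 = 1878.
Optimal plan:
  Hilo–C2: 22 trays
  Hilo–C3: 98 trays
  Gary–C3: 40 trays
  Kent–C1: 2 trays
  Kent–C3: 78 trays
Optimal cost = 1876.
Saving = 1878 − 1876 = 2.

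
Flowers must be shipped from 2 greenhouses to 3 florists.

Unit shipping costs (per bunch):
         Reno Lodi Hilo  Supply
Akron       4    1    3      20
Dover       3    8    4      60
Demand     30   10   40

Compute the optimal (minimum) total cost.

250

An optimal shipping plan:
  Akron to Lodi: 10 × 1 = 10
  Akron to Hilo: 10 × 3 = 30
  Dover to Reno: 30 × 3 = 90
  Dover to Hilo: 30 × 4 = 120
Total = 10 + 30 + 90 + 120 = 250.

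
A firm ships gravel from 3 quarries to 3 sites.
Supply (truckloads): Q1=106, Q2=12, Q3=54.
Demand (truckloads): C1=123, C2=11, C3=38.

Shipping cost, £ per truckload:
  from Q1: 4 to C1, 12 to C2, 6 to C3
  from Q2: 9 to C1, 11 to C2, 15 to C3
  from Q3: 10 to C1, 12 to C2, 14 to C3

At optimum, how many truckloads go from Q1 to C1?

68

The minimum-cost plan:
  Q1→C1: 68 × £4 = £272
  Q1→C3: 38 × £6 = £228
  Q2→C1: 12 × £9 = £108
  Q3→C1: 43 × £10 = £430
  Q3→C2: 11 × £12 = £132
Total cost = £1170.
So Q1→C1 carries 68 truckloads.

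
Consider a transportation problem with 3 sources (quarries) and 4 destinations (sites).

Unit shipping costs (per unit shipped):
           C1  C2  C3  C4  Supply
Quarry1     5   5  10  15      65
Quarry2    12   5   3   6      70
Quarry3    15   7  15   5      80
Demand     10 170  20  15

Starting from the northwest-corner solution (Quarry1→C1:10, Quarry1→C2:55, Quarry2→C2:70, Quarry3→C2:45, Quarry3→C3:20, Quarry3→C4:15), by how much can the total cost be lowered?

200

Current plan cost = 10·5 + 55·5 + 70·5 + 45·7 + 20·15 + 15·5 = 1365.
Optimal plan:
  Quarry1 to C1: 10 × 5 = 50
  Quarry1 to C2: 55 × 5 = 275
  Quarry2 to C2: 50 × 5 = 250
  Quarry2 to C3: 20 × 3 = 60
  Quarry3 to C2: 65 × 7 = 455
  Quarry3 to C4: 15 × 5 = 75
Optimal cost = 1165.
Saving = 1365 − 1165 = 200.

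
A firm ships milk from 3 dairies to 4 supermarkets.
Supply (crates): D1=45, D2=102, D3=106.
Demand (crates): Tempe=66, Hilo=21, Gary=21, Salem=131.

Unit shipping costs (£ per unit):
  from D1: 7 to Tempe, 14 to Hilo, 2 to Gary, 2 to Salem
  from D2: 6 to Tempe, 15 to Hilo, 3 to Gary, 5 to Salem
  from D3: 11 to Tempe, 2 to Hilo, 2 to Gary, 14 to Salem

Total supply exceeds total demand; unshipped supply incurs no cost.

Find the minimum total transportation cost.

1250

One minimum-cost allocation:
  D1→Salem: 45 crates
  D2→Tempe: 16 crates
  D2→Salem: 86 crates
  D3→Tempe: 50 crates
  D3→Hilo: 21 crates
  D3→Gary: 21 crates
Total cost = £1250.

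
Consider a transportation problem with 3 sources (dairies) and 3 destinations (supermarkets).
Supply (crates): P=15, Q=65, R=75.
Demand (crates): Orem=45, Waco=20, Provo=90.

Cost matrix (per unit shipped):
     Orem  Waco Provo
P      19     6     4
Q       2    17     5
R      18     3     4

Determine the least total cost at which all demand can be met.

530

An optimal shipping plan:
  P–Provo: 15 crates
  Q–Orem: 45 crates
  Q–Provo: 20 crates
  R–Waco: 20 crates
  R–Provo: 55 crates
Total cost = 530.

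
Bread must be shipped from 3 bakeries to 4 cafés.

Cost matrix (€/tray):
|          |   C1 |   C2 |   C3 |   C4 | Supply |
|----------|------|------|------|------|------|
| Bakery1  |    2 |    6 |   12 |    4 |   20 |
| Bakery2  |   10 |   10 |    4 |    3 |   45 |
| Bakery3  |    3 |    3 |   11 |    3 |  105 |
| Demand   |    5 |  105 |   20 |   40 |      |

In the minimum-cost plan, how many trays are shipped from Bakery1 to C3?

Solving gives:
  Bakery1->C1: 5 trays
  Bakery1->C4: 15 trays
  Bakery2->C3: 20 trays
  Bakery2->C4: 25 trays
  Bakery3->C2: 105 trays
Total cost = €540.
The route Bakery1→C3 is not used.

0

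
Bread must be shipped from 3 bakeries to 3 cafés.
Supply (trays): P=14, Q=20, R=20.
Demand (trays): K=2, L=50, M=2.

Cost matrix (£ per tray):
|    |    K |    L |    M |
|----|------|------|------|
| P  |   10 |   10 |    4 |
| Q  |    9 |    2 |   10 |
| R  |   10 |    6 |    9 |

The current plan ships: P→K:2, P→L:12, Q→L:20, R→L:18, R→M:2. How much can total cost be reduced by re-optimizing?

Current plan cost = 2·10 + 12·10 + 20·2 + 18·6 + 2·9 = £306.
Optimal plan:
  P to K: 2 × £10 = £20
  P to L: 10 × £10 = £100
  P to M: 2 × £4 = £8
  Q to L: 20 × £2 = £40
  R to L: 20 × £6 = £120
Optimal cost = £288.
Saving = 306 − 288 = £18.

18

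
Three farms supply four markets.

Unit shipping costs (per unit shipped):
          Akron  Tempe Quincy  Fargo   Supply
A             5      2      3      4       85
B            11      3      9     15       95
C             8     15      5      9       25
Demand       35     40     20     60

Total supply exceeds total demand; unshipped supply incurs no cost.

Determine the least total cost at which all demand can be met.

680

Optimal allocation:
  A to Akron: 25 × 5 = 125
  A to Fargo: 60 × 4 = 240
  B to Akron: 5 × 11 = 55
  B to Tempe: 40 × 3 = 120
  C to Akron: 5 × 8 = 40
  C to Quincy: 20 × 5 = 100
Total = 125 + 240 + 55 + 120 + 40 + 100 = 680.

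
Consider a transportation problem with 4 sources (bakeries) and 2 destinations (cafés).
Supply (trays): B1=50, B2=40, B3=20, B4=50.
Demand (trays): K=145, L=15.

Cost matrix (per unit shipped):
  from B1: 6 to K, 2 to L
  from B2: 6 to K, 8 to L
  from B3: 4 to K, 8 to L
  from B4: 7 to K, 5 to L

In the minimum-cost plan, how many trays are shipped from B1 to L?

Solving gives:
  B1→K: 35 trays
  B1→L: 15 trays
  B2→K: 40 trays
  B3→K: 20 trays
  B4→K: 50 trays
Total cost = 910.
So B1→L carries 15 trays.

15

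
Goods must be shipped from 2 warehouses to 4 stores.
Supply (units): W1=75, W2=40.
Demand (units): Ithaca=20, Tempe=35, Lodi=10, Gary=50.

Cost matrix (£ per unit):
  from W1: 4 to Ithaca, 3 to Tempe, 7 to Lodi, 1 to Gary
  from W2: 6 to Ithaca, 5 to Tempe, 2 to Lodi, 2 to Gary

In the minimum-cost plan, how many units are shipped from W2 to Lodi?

Solving gives:
  W1→Ithaca: 20 × £4 = £80
  W1→Tempe: 35 × £3 = £105
  W1→Gary: 20 × £1 = £20
  W2→Lodi: 10 × £2 = £20
  W2→Gary: 30 × £2 = £60
Total cost = £285.
So W2→Lodi carries 10 units.

10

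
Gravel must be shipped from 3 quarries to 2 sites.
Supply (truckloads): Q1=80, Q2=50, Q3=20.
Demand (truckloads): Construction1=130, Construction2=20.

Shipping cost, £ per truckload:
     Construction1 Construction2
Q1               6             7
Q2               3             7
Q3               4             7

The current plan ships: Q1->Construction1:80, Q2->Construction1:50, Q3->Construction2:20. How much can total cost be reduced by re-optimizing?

40

Current plan cost = 80·6 + 50·3 + 20·7 = £770.
Optimal plan:
  Q1 to Construction1: 60 × £6 = £360
  Q1 to Construction2: 20 × £7 = £140
  Q2 to Construction1: 50 × £3 = £150
  Q3 to Construction1: 20 × £4 = £80
Optimal cost = £730.
Saving = 770 − 730 = £40.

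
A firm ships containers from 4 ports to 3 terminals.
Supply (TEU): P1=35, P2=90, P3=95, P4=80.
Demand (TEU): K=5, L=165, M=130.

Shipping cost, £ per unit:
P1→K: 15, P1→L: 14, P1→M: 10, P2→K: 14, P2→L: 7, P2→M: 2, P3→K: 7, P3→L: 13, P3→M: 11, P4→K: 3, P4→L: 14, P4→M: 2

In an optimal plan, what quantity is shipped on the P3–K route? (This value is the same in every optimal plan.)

5

Solving gives:
  P1–L: 35 × £14 = £490
  P2–L: 40 × £7 = £280
  P2–M: 50 × £2 = £100
  P3–K: 5 × £7 = £35
  P3–L: 90 × £13 = £1170
  P4–M: 80 × £2 = £160
Total cost = £2235.
So P3→K carries 5 TEU.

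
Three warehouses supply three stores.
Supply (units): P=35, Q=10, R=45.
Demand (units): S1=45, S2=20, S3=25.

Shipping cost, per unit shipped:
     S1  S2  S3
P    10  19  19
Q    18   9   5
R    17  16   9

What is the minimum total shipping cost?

995

An optimal shipping plan:
  P–S1: 35 units
  Q–S2: 10 units
  R–S1: 10 units
  R–S2: 10 units
  R–S3: 25 units
Total cost = 995.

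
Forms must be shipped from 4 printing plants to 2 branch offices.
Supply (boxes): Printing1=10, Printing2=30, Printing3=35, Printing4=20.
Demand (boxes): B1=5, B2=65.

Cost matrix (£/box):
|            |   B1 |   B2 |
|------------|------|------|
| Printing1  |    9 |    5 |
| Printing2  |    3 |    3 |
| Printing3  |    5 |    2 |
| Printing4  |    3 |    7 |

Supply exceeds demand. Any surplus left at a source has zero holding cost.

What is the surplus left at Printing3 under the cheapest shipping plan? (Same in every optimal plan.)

An optimal plan:
  Printing2–B2: 30 × £3 = £90
  Printing3–B2: 35 × £2 = £70
  Printing4–B1: 5 × £3 = £15
Total cost = £175.
Printing3 ships 35 of its 35, leaving 0.

0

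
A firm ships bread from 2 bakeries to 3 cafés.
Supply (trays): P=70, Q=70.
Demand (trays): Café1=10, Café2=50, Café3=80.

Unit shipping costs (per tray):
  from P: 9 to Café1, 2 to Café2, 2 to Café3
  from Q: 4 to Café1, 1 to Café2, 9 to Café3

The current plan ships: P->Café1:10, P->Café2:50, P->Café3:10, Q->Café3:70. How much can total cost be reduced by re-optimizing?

Current plan cost = 10·9 + 50·2 + 10·2 + 70·9 = 840.
Optimal plan:
  P→Café3: 70 × 2 = 140
  Q→Café1: 10 × 4 = 40
  Q→Café2: 50 × 1 = 50
  Q→Café3: 10 × 9 = 90
Optimal cost = 320.
Saving = 840 − 320 = 520.

520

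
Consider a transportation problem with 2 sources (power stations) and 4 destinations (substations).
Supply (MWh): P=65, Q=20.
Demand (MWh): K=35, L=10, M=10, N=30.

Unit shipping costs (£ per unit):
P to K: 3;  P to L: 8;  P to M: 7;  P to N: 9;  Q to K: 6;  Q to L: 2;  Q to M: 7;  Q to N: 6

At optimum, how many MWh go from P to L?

0

Solving gives:
  P–K: 35 × £3 = £105
  P–M: 10 × £7 = £70
  P–N: 20 × £9 = £180
  Q–L: 10 × £2 = £20
  Q–N: 10 × £6 = £60
Total cost = £435.
The route P→L is not used.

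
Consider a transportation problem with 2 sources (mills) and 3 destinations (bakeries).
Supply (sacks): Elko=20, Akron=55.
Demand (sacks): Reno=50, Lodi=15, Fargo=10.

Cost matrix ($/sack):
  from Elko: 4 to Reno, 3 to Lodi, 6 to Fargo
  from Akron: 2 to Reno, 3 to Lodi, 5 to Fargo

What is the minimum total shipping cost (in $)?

200

One minimum-cost allocation:
  Elko to Lodi: 15 × $3 = $45
  Elko to Fargo: 5 × $6 = $30
  Akron to Reno: 50 × $2 = $100
  Akron to Fargo: 5 × $5 = $25
Total = 45 + 30 + 100 + 25 = $200.
(Supply check: Elko ships 20; Akron ships 55.)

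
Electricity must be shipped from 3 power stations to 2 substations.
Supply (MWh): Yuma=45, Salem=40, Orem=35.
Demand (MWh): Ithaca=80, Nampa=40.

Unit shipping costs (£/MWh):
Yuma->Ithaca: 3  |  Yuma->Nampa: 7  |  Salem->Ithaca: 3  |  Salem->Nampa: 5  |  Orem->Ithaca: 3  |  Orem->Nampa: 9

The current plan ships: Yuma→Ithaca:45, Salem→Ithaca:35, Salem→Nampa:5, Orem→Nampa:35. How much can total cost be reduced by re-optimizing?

Current plan cost = 45·3 + 35·3 + 5·5 + 35·9 = £580.
Optimal plan:
  Yuma to Ithaca: 45 × £3 = £135
  Salem to Nampa: 40 × £5 = £200
  Orem to Ithaca: 35 × £3 = £105
Optimal cost = £440.
Saving = 580 − 440 = £140.

140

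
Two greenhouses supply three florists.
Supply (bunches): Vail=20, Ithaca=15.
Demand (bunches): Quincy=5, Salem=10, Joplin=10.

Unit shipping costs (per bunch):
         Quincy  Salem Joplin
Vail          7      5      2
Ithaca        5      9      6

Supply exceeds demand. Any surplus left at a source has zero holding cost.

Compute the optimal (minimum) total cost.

95

A cheapest plan:
  Vail->Salem: 10 bunches
  Vail->Joplin: 10 bunches
  Ithaca->Quincy: 5 bunches
Total cost = 95.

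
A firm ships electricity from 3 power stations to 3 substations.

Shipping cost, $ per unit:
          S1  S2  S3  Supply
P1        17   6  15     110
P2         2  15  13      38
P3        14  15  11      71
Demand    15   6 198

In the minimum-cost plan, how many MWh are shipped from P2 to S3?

The minimum-cost plan:
  P1->S2: 6 × $6 = $36
  P1->S3: 104 × $15 = $1560
  P2->S1: 15 × $2 = $30
  P2->S3: 23 × $13 = $299
  P3->S3: 71 × $11 = $781
Total cost = $2706.
So P2→S3 carries 23 MWh.

23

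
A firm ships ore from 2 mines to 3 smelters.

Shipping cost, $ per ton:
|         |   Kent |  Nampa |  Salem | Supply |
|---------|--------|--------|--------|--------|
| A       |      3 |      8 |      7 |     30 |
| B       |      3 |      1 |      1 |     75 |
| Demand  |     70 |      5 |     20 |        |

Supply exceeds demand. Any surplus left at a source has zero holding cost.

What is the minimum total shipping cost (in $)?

Optimal allocation:
  A→Kent: 30 × $3 = $90
  B→Kent: 40 × $3 = $120
  B→Nampa: 5 × $1 = $5
  B→Salem: 20 × $1 = $20
Total = 90 + 120 + 5 + 20 = $235.

235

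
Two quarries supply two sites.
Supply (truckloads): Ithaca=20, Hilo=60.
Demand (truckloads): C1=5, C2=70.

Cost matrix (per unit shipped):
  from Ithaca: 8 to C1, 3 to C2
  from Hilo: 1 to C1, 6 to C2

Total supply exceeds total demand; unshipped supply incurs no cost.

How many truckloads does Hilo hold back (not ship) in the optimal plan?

5

An optimal plan:
  Ithaca–C2: 20 × 3 = 60
  Hilo–C1: 5 × 1 = 5
  Hilo–C2: 50 × 6 = 300
Total cost = 365.
Hilo ships 55 of its 60, leaving 5.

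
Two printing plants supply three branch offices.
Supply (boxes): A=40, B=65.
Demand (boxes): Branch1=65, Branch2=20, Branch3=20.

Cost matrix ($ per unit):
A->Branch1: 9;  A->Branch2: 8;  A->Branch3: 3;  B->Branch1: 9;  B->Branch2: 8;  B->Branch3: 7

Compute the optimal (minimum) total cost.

805

Optimal allocation:
  A to Branch2: 20 × $8 = $160
  A to Branch3: 20 × $3 = $60
  B to Branch1: 65 × $9 = $585
Total = 160 + 60 + 585 = $805.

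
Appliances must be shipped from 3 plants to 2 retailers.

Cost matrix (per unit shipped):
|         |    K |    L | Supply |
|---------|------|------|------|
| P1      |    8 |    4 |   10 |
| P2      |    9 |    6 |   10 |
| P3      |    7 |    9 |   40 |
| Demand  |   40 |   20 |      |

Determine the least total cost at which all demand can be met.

A cheapest plan:
  P1→L: 10 units
  P2→L: 10 units
  P3→K: 40 units
Total cost = 380.

380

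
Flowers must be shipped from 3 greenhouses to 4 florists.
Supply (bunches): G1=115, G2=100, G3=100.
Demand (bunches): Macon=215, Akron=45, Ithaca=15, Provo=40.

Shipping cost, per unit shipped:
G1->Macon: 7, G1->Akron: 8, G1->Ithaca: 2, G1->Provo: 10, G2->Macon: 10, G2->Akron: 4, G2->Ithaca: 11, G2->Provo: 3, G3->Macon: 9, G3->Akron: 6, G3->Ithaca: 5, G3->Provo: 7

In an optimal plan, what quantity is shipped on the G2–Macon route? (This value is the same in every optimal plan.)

15

The minimum-cost plan:
  G1–Macon: 100 × 7 = 700
  G1–Ithaca: 15 × 2 = 30
  G2–Macon: 15 × 10 = 150
  G2–Akron: 45 × 4 = 180
  G2–Provo: 40 × 3 = 120
  G3–Macon: 100 × 9 = 900
Total cost = 2080.
So G2→Macon carries 15 bunches.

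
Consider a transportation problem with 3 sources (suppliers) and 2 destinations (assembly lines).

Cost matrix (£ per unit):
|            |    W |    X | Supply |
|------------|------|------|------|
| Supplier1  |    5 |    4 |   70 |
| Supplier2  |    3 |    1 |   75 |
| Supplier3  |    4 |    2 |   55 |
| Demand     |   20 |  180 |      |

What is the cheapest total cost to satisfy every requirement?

485

A cheapest plan:
  Supplier1→W: 20 × £5 = £100
  Supplier1→X: 50 × £4 = £200
  Supplier2→X: 75 × £1 = £75
  Supplier3→X: 55 × £2 = £110
Total = 100 + 200 + 75 + 110 = £485.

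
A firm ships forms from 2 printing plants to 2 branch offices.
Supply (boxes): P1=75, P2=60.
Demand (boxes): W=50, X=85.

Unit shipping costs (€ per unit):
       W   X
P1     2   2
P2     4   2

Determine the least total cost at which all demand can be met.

One minimum-cost allocation:
  P1→W: 50 × €2 = €100
  P1→X: 25 × €2 = €50
  P2→X: 60 × €2 = €120
Total = 100 + 50 + 120 = €270.

270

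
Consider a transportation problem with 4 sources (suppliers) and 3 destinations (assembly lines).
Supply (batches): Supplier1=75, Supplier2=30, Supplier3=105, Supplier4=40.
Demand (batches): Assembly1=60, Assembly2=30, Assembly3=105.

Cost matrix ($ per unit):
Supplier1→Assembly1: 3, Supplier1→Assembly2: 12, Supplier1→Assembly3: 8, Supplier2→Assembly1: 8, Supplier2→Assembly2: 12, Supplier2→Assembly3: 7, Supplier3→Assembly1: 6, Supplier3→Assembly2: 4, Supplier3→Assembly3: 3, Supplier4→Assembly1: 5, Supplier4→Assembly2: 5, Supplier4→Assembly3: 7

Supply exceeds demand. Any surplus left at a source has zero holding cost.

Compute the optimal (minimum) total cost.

An optimal shipping plan:
  Supplier1 to Assembly1: 60 × $3 = $180
  Supplier3 to Assembly3: 105 × $3 = $315
  Supplier4 to Assembly2: 30 × $5 = $150
Total = 180 + 315 + 150 = $645.
(Supply check: Supplier1 ships 60; Supplier2 ships 0; Supplier3 ships 105; Supplier4 ships 30.)

645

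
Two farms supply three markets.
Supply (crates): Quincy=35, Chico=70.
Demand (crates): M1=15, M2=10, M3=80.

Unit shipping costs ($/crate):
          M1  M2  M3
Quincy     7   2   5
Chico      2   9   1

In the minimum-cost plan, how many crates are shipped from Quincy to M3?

25

The minimum-cost plan:
  Quincy→M2: 10 × $2 = $20
  Quincy→M3: 25 × $5 = $125
  Chico→M1: 15 × $2 = $30
  Chico→M3: 55 × $1 = $55
Total cost = $230.
So Quincy→M3 carries 25 crates.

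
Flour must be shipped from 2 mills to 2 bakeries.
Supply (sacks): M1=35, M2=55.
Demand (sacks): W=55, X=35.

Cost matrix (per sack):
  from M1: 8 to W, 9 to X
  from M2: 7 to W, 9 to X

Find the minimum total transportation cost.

A cheapest plan:
  M1–X: 35 sacks
  M2–W: 55 sacks
Total cost = 700.

700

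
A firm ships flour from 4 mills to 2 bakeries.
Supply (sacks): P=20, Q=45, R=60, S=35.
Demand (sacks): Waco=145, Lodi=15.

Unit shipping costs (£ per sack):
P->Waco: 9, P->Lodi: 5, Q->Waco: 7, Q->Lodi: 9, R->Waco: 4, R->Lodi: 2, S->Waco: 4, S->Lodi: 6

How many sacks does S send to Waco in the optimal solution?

Optimal shipments:
  P–Waco: 5 × £9 = £45
  P–Lodi: 15 × £5 = £75
  Q–Waco: 45 × £7 = £315
  R–Waco: 60 × £4 = £240
  S–Waco: 35 × £4 = £140
Total cost = £815.
So S→Waco carries 35 sacks.

35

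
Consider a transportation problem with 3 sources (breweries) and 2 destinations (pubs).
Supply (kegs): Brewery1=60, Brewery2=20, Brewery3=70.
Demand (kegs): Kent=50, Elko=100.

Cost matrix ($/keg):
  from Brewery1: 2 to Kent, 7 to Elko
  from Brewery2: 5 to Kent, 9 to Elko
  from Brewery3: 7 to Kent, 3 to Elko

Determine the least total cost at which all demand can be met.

560

One minimum-cost allocation:
  Brewery1 to Kent: 50 × $2 = $100
  Brewery1 to Elko: 10 × $7 = $70
  Brewery2 to Elko: 20 × $9 = $180
  Brewery3 to Elko: 70 × $3 = $210
Total = 100 + 70 + 180 + 210 = $560.
(Supply check: Brewery1 ships 60; Brewery2 ships 20; Brewery3 ships 70.)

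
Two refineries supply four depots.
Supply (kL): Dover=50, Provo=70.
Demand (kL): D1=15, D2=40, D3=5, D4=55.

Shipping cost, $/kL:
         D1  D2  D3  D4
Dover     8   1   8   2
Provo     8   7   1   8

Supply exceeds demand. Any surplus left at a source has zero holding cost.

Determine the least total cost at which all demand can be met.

545

A cheapest plan:
  Dover to D2: 40 × $1 = $40
  Dover to D4: 10 × $2 = $20
  Provo to D1: 15 × $8 = $120
  Provo to D3: 5 × $1 = $5
  Provo to D4: 45 × $8 = $360
Total = 40 + 20 + 120 + 5 + 360 = $545.
(Supply check: Dover ships 50; Provo ships 65.)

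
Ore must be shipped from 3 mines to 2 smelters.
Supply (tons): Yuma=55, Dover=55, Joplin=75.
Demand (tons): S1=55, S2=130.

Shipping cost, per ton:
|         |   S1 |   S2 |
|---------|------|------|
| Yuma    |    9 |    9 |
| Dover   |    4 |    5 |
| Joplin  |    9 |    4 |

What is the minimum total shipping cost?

An optimal shipping plan:
  Yuma–S2: 55 × 9 = 495
  Dover–S1: 55 × 4 = 220
  Joplin–S2: 75 × 4 = 300
Total = 495 + 220 + 300 = 1015.

1015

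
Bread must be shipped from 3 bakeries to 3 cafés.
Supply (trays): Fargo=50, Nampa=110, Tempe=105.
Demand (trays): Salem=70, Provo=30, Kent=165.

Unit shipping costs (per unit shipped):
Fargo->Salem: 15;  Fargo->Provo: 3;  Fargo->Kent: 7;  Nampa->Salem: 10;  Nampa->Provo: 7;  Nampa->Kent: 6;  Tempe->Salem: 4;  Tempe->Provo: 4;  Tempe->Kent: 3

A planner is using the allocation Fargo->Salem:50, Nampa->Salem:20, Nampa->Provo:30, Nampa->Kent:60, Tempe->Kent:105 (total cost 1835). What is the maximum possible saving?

Current plan cost = 50·15 + 20·10 + 30·7 + 60·6 + 105·3 = 1835.
Optimal plan:
  Fargo–Provo: 30 × 3 = 90
  Fargo–Kent: 20 × 7 = 140
  Nampa–Kent: 110 × 6 = 660
  Tempe–Salem: 70 × 4 = 280
  Tempe–Kent: 35 × 3 = 105
Optimal cost = 1275.
Saving = 1835 − 1275 = 560.

560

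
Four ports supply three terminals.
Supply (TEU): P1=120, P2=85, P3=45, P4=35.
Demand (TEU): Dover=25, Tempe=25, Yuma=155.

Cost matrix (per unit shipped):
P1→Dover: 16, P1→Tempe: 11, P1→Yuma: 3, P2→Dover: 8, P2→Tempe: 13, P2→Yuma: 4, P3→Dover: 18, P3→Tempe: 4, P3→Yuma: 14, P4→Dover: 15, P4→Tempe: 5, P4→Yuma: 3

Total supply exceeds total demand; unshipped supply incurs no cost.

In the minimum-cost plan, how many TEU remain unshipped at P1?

0

An optimal plan:
  P1->Yuma: 120 × 3 = 360
  P2->Dover: 25 × 8 = 200
  P3->Tempe: 25 × 4 = 100
  P4->Yuma: 35 × 3 = 105
Total cost = 765.
P1 ships 120 of its 120, leaving 0.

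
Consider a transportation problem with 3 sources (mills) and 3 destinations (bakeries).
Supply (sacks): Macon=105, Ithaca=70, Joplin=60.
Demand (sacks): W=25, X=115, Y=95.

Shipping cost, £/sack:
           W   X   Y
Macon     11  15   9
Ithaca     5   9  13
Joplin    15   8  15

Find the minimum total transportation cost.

An optimal shipping plan:
  Macon->X: 10 × £15 = £150
  Macon->Y: 95 × £9 = £855
  Ithaca->W: 25 × £5 = £125
  Ithaca->X: 45 × £9 = £405
  Joplin->X: 60 × £8 = £480
Total = 150 + 855 + 125 + 405 + 480 = £2015.

2015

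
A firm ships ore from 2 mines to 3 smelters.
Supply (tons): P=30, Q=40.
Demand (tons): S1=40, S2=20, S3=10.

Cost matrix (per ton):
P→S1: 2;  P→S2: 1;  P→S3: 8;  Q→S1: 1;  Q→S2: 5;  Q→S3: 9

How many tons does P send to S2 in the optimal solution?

Optimal shipments:
  P–S2: 20 × 1 = 20
  P–S3: 10 × 8 = 80
  Q–S1: 40 × 1 = 40
Total cost = 140.
So P→S2 carries 20 tons.

20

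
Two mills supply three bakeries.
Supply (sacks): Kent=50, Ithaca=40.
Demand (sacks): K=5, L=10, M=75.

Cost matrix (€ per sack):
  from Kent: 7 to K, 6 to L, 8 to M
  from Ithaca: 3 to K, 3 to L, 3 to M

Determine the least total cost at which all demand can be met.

Optimal allocation:
  Kent to K: 5 × €7 = €35
  Kent to L: 10 × €6 = €60
  Kent to M: 35 × €8 = €280
  Ithaca to M: 40 × €3 = €120
Total = 35 + 60 + 280 + 120 = €495.
(Supply check: Kent ships 50; Ithaca ships 40.)

495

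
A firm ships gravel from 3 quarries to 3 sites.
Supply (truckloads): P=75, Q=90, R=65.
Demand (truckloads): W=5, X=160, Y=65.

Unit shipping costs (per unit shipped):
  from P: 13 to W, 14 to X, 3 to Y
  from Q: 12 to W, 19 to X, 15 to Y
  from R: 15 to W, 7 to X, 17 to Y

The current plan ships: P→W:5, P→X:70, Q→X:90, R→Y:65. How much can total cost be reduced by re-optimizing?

1395

Current plan cost = 5·13 + 70·14 + 90·19 + 65·17 = 3860.
Optimal plan:
  P→X: 10 × 14 = 140
  P→Y: 65 × 3 = 195
  Q→W: 5 × 12 = 60
  Q→X: 85 × 19 = 1615
  R→X: 65 × 7 = 455
Optimal cost = 2465.
Saving = 3860 − 2465 = 1395.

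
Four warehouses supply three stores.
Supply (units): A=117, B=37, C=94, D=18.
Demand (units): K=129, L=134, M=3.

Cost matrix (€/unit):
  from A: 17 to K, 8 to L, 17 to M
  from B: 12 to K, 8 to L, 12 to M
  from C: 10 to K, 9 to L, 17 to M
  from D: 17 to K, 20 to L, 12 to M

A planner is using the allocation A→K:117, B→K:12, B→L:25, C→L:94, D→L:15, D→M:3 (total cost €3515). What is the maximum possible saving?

972

Current plan cost = 117·17 + 12·12 + 25·8 + 94·9 + 15·20 + 3·12 = €3515.
Optimal plan:
  A–L: 117 units
  B–K: 20 units
  B–L: 17 units
  C–K: 94 units
  D–K: 15 units
  D–M: 3 units
Optimal cost = €2543.
Saving = 3515 − 2543 = €972.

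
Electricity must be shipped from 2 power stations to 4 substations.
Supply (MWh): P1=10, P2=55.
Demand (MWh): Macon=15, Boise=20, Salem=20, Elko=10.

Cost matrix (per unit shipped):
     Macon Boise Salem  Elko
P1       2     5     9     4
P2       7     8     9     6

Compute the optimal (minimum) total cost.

Optimal allocation:
  P1→Macon: 10 × 2 = 20
  P2→Macon: 5 × 7 = 35
  P2→Boise: 20 × 8 = 160
  P2→Salem: 20 × 9 = 180
  P2→Elko: 10 × 6 = 60
Total = 20 + 35 + 160 + 180 + 60 = 455.

455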